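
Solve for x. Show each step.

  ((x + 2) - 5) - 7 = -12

Step 1. [((x + 2) - 5) - 7 = -12] add 7: x sits inside (… - 7), so sub: (x + 2) - 5 = -5.
Step 2. [(x + 2) - 5 = -5] peel the -5: add 5 from each side, so sub: x + 2 = 0.
Step 3. [x + 2 = 0] 2 comes off first (subtract 2). So sub: x = -2.

Answer: x ∈ {-2}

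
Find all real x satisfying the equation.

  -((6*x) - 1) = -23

Step 1. [-((6*x) - 1) = -23] leading − — multiply by −1. So neg: (6*x) - 1 = 23.
Step 2. [(6*x) - 1 = 23] -1 is outermost — add 1 both sides. So sub: 6*x = 24.
Step 3. [6*x = 24] 6 out front; divide by 6. So div: x = 4.

Answer: x ∈ {4}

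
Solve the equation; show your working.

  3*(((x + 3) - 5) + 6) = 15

Step 1. [3*(((x + 3) - 5) + 6) = 15] leading coefficient 3: divide by 3, so div: ((x + 3) - 5) + 6 = 5.
Step 2. [((x + 3) - 5) + 6 = 5] peel the +6: subtract 6 from each side. So sub: (x + 3) - 5 = -1.
Step 3. [(x + 3) - 5 = -1] 5 comes off first (add 5), so sub: x + 3 = 4.
Step 4. [x + 3 = 4] 3 comes off first (subtract 3) ⇒ sub: x = 1.

Answer: x ∈ {1}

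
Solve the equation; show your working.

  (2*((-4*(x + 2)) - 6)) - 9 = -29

Step 1. [(2*((-4*(x + 2)) - 6)) - 9 = -29] 9 comes off first (add 9), so sub: 2*((-4*(x + 2)) - 6) = -20.
Step 2. [2*((-4*(x + 2)) - 6) = -20] 2·(inner) — divide through by 2 ⇒ div: (-4*(x + 2)) - 6 = -10.
Step 3. [(-4*(x + 2)) - 6 = -10] -6 is outermost — add 6 both sides, so sub: -4*(x + 2) = -4.
Step 4. [-4*(x + 2) = -4] LHS = -4·(…); ÷-4 both sides. So div: x + 2 = 1.
Step 5. [x + 2 = 1] +2 is outermost — subtract 2 both sides, so sub: x = -1.

Answer: x ∈ {-1}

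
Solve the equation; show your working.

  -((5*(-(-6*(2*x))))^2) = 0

Step 1. [-((5*(-(-6*(2*x))))^2) = 0] leading − — multiply by −1. So neg: (5*(-(-6*(2*x))))^2 = 0.
Step 2. [(5*(-(-6*(2*x))))^2 = 0] LHS squared, RHS 0 ≥ 0: apply √ (±), so sqrt: 5*(-(-6*(2*x))) = 0.
Step 3. [5*(-(-6*(2*x))) = 0] LHS = 5·(…); ÷5 both sides ⇒ div: -(-6*(2*x)) = 0.
Step 4. [-(-6*(2*x)) = 0] leading − — multiply by −1, so neg: -6*(2*x) = 0.
Step 5. [-6*(2*x) = 0] -6 out front; divide by -6, so div: 2*x = 0.
Step 6. [2*x = 0] LHS = 2·(…); ÷2 both sides ⇒ div: x = 0.

Answer: x ∈ {0}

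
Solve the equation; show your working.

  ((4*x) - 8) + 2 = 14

Step 1. [((4*x) - 8) + 2 = 14] 2 comes off first (subtract 2) ⇒ sub: (4*x) - 8 = 12.
Step 2. [(4*x) - 8 = 12] peel the -8: add 8 from each side, so sub: 4*x = 20.
Step 3. [4*x = 20] 4 out front; divide by 4. So div: x = 5.

Answer: x ∈ {5}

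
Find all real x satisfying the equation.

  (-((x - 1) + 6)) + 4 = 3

Step 1. [(-((x - 1) + 6)) + 4 = 3] peel the +4: subtract 4 from each side, so sub: -((x - 1) + 6) = -1.
Step 2. [-((x - 1) + 6) = -1] LHS negated; negate both sides. So neg: (x - 1) + 6 = 1.
Step 3. [(x - 1) + 6 = 1] peel the +6: subtract 6 from each side, so sub: x - 1 = -5.
Step 4. [x - 1 = -5] 1 comes off first (add 1) ⇒ sub: x = -4.

Answer: x ∈ {-4}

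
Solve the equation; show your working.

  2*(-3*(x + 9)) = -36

Step 1. [2*(-3*(x + 9)) = -36] 2·(inner) — divide through by 2, so div: -3*(x + 9) = -18.
Step 2. [-3*(x + 9) = -18] -3·(inner) — divide through by -3 ⇒ div: x + 9 = 6.
Step 3. [x + 9 = 6] the outer +9 inverts by subtracting 9 ⇒ sub: x = -3.

Answer: x ∈ {-3}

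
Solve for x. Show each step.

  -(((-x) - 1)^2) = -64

Step 1. [-(((-x) - 1)^2) = -64] LHS negated; negate both sides, so neg: ((-x) - 1)^2 = 64.
Step 2. [((-x) - 1)^2 = 64] 64 ≥ 0, LHS is (·)² — take ±√ ⇒ sqrt: (-x) - 1 = 8 or -8.
Step 3. [(-x) - 1 = 8 or -8] peel the -1: add 1 from each side, so sub: -x = 9 or -7.
Step 4. [-x = 9 or -7] flip signs both sides, so neg: x = -9 or 7.

Answer: x ∈ {-9, 7}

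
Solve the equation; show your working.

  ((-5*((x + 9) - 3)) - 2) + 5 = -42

Step 1. [((-5*((x + 9) - 3)) - 2) + 5 = -42] the outer +5 inverts by subtracting 5. So sub: (-5*((x + 9) - 3)) - 2 = -47.
Step 2. [(-5*((x + 9) - 3)) - 2 = -47] the outer -2 inverts by adding 2 ⇒ sub: -5*((x + 9) - 3) = -45.
Step 3. [-5*((x + 9) - 3) = -45] -5·(inner) — divide through by -5, so div: (x + 9) - 3 = 9.
Step 4. [(x + 9) - 3 = 9] peel the -3: add 3 from each side. So sub: x + 9 = 12.
Step 5. [x + 9 = 12] the outer +9 inverts by subtracting 9. So sub: x = 3.

Answer: x ∈ {3}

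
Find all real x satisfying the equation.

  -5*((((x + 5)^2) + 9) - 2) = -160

Step 1. [-5*((((x + 5)^2) + 9) - 2) = -160] -5 out front; divide by -5 ⇒ div: (((x + 5)^2) + 9) - 2 = 32.
Step 2. [(((x + 5)^2) + 9) - 2 = 32] add 2: x sits inside (… - 2). So sub: ((x + 5)^2) + 9 = 34.
Step 3. [((x + 5)^2) + 9 = 34] the outer +9 inverts by subtracting 9, so sub: (x + 5)^2 = 25.
Step 4. [(x + 5)^2 = 25] √ both sides: 25 ≥ 0 gives two branches ⇒ sqrt: x + 5 = 5 or -5.
Step 5. [x + 5 = 5 or -5] peel the +5: subtract 5 from each side. So sub: x = 0 or -10.

Answer: x ∈ {-10, 0}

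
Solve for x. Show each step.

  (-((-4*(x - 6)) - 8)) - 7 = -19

Step 1. [(-((-4*(x - 6)) - 8)) - 7 = -19] 7 comes off first (add 7), so sub: -((-4*(x - 6)) - 8) = -12.
Step 2. [-((-4*(x - 6)) - 8) = -12] LHS negated; negate both sides. So neg: (-4*(x - 6)) - 8 = 12.
Step 3. [(-4*(x - 6)) - 8 = 12] -4 divides every term; factor it out. So factor: (x - 6) + 2 = -3.
Step 4. [(x - 6) + 2 = -3] 2 comes off first (subtract 2) ⇒ sub: x - 6 = -5.
Step 5. [x - 6 = -5] peel the -6: add 6 from each side ⇒ sub: x = 1.

Answer: x ∈ {1}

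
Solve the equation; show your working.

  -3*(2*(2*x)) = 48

Step 1. [-3*(2*(2*x)) = 48] -3 out front; divide by -3, so div: 2*(2*x) = -16.
Step 2. [2*(2*x) = -16] 2 out front; divide by 2 ⇒ div: 2*x = -8.
Step 3. [2*x = -8] LHS = 2·(…); ÷2 both sides ⇒ div: x = -4.

Answer: x ∈ {-4}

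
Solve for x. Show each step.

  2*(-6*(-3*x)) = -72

Step 1. [2*(-6*(-3*x)) = -72] divide by the outer 2, so div: -6*(-3*x) = -36.
Step 2. [-6*(-3*x) = -36] divide by the outer -6, so div: -3*x = 6.
Step 3. [-3*x = 6] divide by the outer -3. So div: x = -2.

Answer: x ∈ {-2}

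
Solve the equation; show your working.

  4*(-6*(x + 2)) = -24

Step 1. [4*(-6*(x + 2)) = -24] 4·(inner) — divide through by 4, so div: -6*(x + 2) = -6.
Step 2. [-6*(x + 2) = -6] -6 out front; divide by -6 ⇒ div: x + 2 = 1.
Step 3. [x + 2 = 1] +2 is outermost — subtract 2 both sides ⇒ sub: x = -1.

Answer: x ∈ {-1}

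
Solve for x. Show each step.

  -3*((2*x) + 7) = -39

Step 1. [-3*((2*x) + 7) = -39] -3·(inner) — divide through by -3. So div: (2*x) + 7 = 13.
Step 2. [(2*x) + 7 = 13] 7 comes off first (subtract 7), so sub: 2*x = 6.
Step 3. [2*x = 6] 2 out front; divide by 2, so div: x = 3.

Answer: x ∈ {3}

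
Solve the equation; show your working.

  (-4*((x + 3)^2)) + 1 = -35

Step 1. [(-4*((x + 3)^2)) + 1 = -35] peel the +1: subtract 1 from each side ⇒ sub: -4*((x + 3)^2) = -36.
Step 2. [-4*((x + 3)^2) = -36] -4 out front; divide by -4, so div: (x + 3)^2 = 9.
Step 3. [(x + 3)^2 = 9] √ both sides: 9 ≥ 0 gives two branches. So sqrt: x + 3 = 3 or -3.
Step 4. [x + 3 = 3 or -3] subtract 3: x sits inside (… + 3), so sub: x = 0 or -6.

Answer: x ∈ {-6, 0}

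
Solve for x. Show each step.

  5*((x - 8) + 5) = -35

Step 1. [5*((x - 8) + 5) = -35] divide by the outer 5 ⇒ div: (x - 8) + 5 = -7.
Step 2. [(x - 8) + 5 = -7] peel the +5: subtract 5 from each side. So sub: x - 8 = -12.
Step 3. [x - 8 = -12] -8 is outermost — add 8 both sides, so sub: x = -4.

Answer: x ∈ {-4}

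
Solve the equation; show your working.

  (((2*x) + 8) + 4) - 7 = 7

Step 1. [(((2*x) + 8) + 4) - 7 = 7] peel the -7: add 7 from each side, so sub: ((2*x) + 8) + 4 = 14.
Step 2. [((2*x) + 8) + 4 = 14] 4 comes off first (subtract 4). So sub: (2*x) + 8 = 10.
Step 3. [(2*x) + 8 = 10] common factor 2 (LHS and 10) — divide through. So factor: x + 4 = 5.
Step 4. [x + 4 = 5] the outer +4 inverts by subtracting 4, so sub: x = 1.

Answer: x ∈ {1}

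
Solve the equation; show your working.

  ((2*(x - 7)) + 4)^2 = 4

Step 1. [((2*(x - 7)) + 4)^2 = 4] √ both sides: 4 ≥ 0 gives two branches, so sqrt: (2*(x - 7)) + 4 = 2 or -2.
Step 2. [(2*(x - 7)) + 4 = 2 or -2] subtract 4: x sits inside (… + 4), so sub: 2*(x - 7) = -2 or -6.
Step 3. [2*(x - 7) = -2 or -6] divide by the outer 2 ⇒ div: x - 7 = -1 or -3.
Step 4. [x - 7 = -1 or -3] the outer -7 inverts by adding 7 ⇒ sub: x = 6 or 4.

Answer: x ∈ {4, 6}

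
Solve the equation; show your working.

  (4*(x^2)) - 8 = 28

Step 1. [(4*(x^2)) - 8 = 28] common factor 4 (LHS and 28) — divide through ⇒ factor: (x^2) - 2 = 7.
Step 2. [(x^2) - 2 = 7] the outer -2 inverts by adding 2 ⇒ sub: x^2 = 9.
Step 3. [x^2 = 9] LHS squared, RHS 9 ≥ 0: apply √ (±) ⇒ sqrt: x = 3 or -3.

Answer: x ∈ {-3, 3}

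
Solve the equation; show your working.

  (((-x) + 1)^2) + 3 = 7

Step 1. [(((-x) + 1)^2) + 3 = 7] +3 is outermost — subtract 3 both sides. So sub: ((-x) + 1)^2 = 4.
Step 2. [((-x) + 1)^2 = 4] 4 ≥ 0, LHS is (·)² — take ±√. So sqrt: (-x) + 1 = 2 or -2.
Step 3. [(-x) + 1 = 2 or -2] peel the +1: subtract 1 from each side ⇒ sub: -x = 1 or -3.
Step 4. [-x = 1 or -3] flip signs both sides ⇒ neg: x = -1 or 3.

Answer: x ∈ {-1, 3}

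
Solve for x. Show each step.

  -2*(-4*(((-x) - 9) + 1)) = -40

Step 1. [-2*(-4*(((-x) - 9) + 1)) = -40] -2 out front; divide by -2. So div: -4*(((-x) - 9) + 1) = 20.
Step 2. [-4*(((-x) - 9) + 1) = 20] -4 out front; divide by -4, so div: ((-x) - 9) + 1 = -5.
Step 3. [((-x) - 9) + 1 = -5] peel the +1: subtract 1 from each side, so sub: (-x) - 9 = -6.
Step 4. [(-x) - 9 = -6] -9 is outermost — add 9 both sides ⇒ sub: -x = 3.
Step 5. [-x = 3] flip signs both sides. So neg: x = -3.

Answer: x ∈ {-3}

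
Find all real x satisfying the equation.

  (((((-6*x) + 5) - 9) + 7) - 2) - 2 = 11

Step 1. [(((((-6*x) + 5) - 9) + 7) - 2) - 2 = 11] peel the -2: add 2 from each side, so sub: ((((-6*x) + 5) - 9) + 7) - 2 = 13.
Step 2. [((((-6*x) + 5) - 9) + 7) - 2 = 13] 2 comes off first (add 2). So sub: (((-6*x) + 5) - 9) + 7 = 15.
Step 3. [(((-6*x) + 5) - 9) + 7 = 15] peel the +7: subtract 7 from each side. So sub: ((-6*x) + 5) - 9 = 8.
Step 4. [((-6*x) + 5) - 9 = 8] 9 comes off first (add 9), so sub: (-6*x) + 5 = 17.
Step 5. [(-6*x) + 5 = 17] 5 comes off first (subtract 5) ⇒ sub: -6*x = 12.
Step 6. [-6*x = 12] LHS = -6·(…); ÷-6 both sides. So div: x = -2.

Answer: x ∈ {-2}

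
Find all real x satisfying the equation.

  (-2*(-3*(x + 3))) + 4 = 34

Step 1. [(-2*(-3*(x + 3))) + 4 = 34] 4 comes off first (subtract 4) ⇒ sub: -2*(-3*(x + 3)) = 30.
Step 2. [-2*(-3*(x + 3)) = 30] -2·(inner) — divide through by -2 ⇒ div: -3*(x + 3) = -15.
Step 3. [-3*(x + 3) = -15] -3 out front; divide by -3, so div: x + 3 = 5.
Step 4. [x + 3 = 5] +3 is outermost — subtract 3 both sides. So sub: x = 2.

Answer: x ∈ {2}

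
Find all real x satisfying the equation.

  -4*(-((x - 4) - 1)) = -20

Step 1. [-4*(-((x - 4) - 1)) = -20] leading coefficient -4: divide by -4, so div: -((x - 4) - 1) = 5.
Step 2. [-((x - 4) - 1) = 5] leading − — multiply by −1 ⇒ neg: (x - 4) - 1 = -5.
Step 3. [(x - 4) - 1 = -5] 1 comes off first (add 1). So sub: x - 4 = -4.
Step 4. [x - 4 = -4] -4 is outermost — add 4 both sides ⇒ sub: x = 0.

Answer: x ∈ {0}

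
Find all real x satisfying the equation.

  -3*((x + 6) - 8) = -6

Step 1. [-3*((x + 6) - 8) = -6] LHS = -3·(…); ÷-3 both sides ⇒ div: (x + 6) - 8 = 2.
Step 2. [(x + 6) - 8 = 2] peel the -8: add 8 from each side ⇒ sub: x + 6 = 10.
Step 3. [x + 6 = 10] 6 comes off first (subtract 6), so sub: x = 4.

Answer: x ∈ {4}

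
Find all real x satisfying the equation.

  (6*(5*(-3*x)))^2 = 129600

Step 1. [(6*(5*(-3*x)))^2 = 129600] LHS squared, RHS 129600 ≥ 0: apply √ (±), so sqrt: 6*(5*(-3*x)) = 360 or -360.
Step 2. [6*(5*(-3*x)) = 360 or -360] 6·(inner) — divide through by 6, so div: 5*(-3*x) = 60 or -60.
Step 3. [5*(-3*x) = 60 or -60] divide by the outer 5 ⇒ div: -3*x = 12 or -12.
Step 4. [-3*x = 12 or -12] -3 out front; divide by -3. So div: x = -4 or 4.

Answer: x ∈ {-4, 4}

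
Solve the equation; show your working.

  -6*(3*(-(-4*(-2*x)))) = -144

Step 1. [-6*(3*(-(-4*(-2*x)))) = -144] LHS = -6·(…); ÷-6 both sides, so div: 3*(-(-4*(-2*x))) = 24.
Step 2. [3*(-(-4*(-2*x))) = 24] 3·(inner) — divide through by 3, so div: -(-4*(-2*x)) = 8.
Step 3. [-(-4*(-2*x)) = 8] leading − — multiply by −1, so neg: -4*(-2*x) = -8.
Step 4. [-4*(-2*x) = -8] -4·(inner) — divide through by -4 ⇒ div: -2*x = 2.
Step 5. [-2*x = 2] -2·(inner) — divide through by -2 ⇒ div: x = -1.

Answer: x ∈ {-1}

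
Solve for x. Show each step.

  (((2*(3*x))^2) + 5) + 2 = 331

Step 1. [(((2*(3*x))^2) + 5) + 2 = 331] +2 is outermost — subtract 2 both sides ⇒ sub: ((2*(3*x))^2) + 5 = 329.
Step 2. [((2*(3*x))^2) + 5 = 329] the outer +5 inverts by subtracting 5. So sub: (2*(3*x))^2 = 324.
Step 3. [(2*(3*x))^2 = 324] LHS squared, RHS 324 ≥ 0: apply √ (±) ⇒ sqrt: 2*(3*x) = 18 or -18.
Step 4. [2*(3*x) = 18 or -18] leading coefficient 2: divide by 2 ⇒ div: 3*x = 9 or -9.
Step 5. [3*x = 9 or -9] leading coefficient 3: divide by 3. So div: x = 3 or -3.

Answer: x ∈ {-3, 3}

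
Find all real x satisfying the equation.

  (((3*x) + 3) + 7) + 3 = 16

Step 1. [(((3*x) + 3) + 7) + 3 = 16] peel the +3: subtract 3 from each side. So sub: ((3*x) + 3) + 7 = 13.
Step 2. [((3*x) + 3) + 7 = 13] the outer +7 inverts by subtracting 7, so sub: (3*x) + 3 = 6.
Step 3. [(3*x) + 3 = 6] 3 | LHS and 3 | 6: pull 3 out ⇒ factor: x + 1 = 2.
Step 4. [x + 1 = 2] subtract 1: x sits inside (… + 1). So sub: x = 1.

Answer: x ∈ {1}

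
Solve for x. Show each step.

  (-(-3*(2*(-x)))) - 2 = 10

Step 1. [(-(-3*(2*(-x)))) - 2 = 10] 2 comes off first (add 2). So sub: -(-3*(2*(-x))) = 12.
Step 2. [-(-3*(2*(-x))) = 12] flip signs both sides. So neg: -3*(2*(-x)) = -12.
Step 3. [-3*(2*(-x)) = -12] LHS = -3·(…); ÷-3 both sides ⇒ div: 2*(-x) = 4.
Step 4. [2*(-x) = 4] 2·(inner) — divide through by 2 ⇒ div: -x = 2.
Step 5. [-x = 2] LHS negated; negate both sides. So neg: x = -2.

Answer: x ∈ {-2}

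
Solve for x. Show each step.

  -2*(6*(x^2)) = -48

Step 1. [-2*(6*(x^2)) = -48] -2·(inner) — divide through by -2, so div: 6*(x^2) = 24.
Step 2. [6*(x^2) = 24] divide by the outer 6, so div: x^2 = 4.
Step 3. [x^2 = 4] √ both sides: 4 ≥ 0 gives two branches, so sqrt: x = 2 or -2.

Answer: x ∈ {-2, 2}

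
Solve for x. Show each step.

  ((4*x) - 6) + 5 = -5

Step 1. [((4*x) - 6) + 5 = -5] subtract 5: x sits inside (… + 5). So sub: (4*x) - 6 = -10.
Step 2. [(4*x) - 6 = -10] peel the -6: add 6 from each side, so sub: 4*x = -4.
Step 3. [4*x = -4] LHS = 4·(…); ÷4 both sides, so div: x = -1.

Answer: x ∈ {-1}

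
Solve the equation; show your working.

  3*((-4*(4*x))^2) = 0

Step 1. [3*((-4*(4*x))^2) = 0] divide by the outer 3, so div: (-4*(4*x))^2 = 0.
Step 2. [(-4*(4*x))^2 = 0] 0 ≥ 0, LHS is (·)² — take ±√. So sqrt: -4*(4*x) = 0.
Step 3. [-4*(4*x) = 0] LHS = -4·(…); ÷-4 both sides, so div: 4*x = 0.
Step 4. [4*x = 0] 4 out front; divide by 4, so div: x = 0.

Answer: x ∈ {0}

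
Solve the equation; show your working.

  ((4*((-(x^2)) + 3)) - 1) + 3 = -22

Step 1. [((4*((-(x^2)) + 3)) - 1) + 3 = -22] +3 is outermost — subtract 3 both sides. So sub: (4*((-(x^2)) + 3)) - 1 = -25.
Step 2. [(4*((-(x^2)) + 3)) - 1 = -25] peel the -1: add 1 from each side. So sub: 4*((-(x^2)) + 3) = -24.
Step 3. [4*((-(x^2)) + 3) = -24] 4·(inner) — divide through by 4 ⇒ div: (-(x^2)) + 3 = -6.
Step 4. [(-(x^2)) + 3 = -6] +3 is outermost — subtract 3 both sides. So sub: -(x^2) = -9.
Step 5. [-(x^2) = -9] flip signs both sides. So neg: x^2 = 9.
Step 6. [x^2 = 9] LHS squared, RHS 9 ≥ 0: apply √ (±), so sqrt: x = 3 or -3.

Answer: x ∈ {-3, 3}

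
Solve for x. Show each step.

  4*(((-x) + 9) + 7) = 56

Step 1. [4*(((-x) + 9) + 7) = 56] leading coefficient 4: divide by 4. So div: ((-x) + 9) + 7 = 14.
Step 2. [((-x) + 9) + 7 = 14] subtract 7: x sits inside (… + 7) ⇒ sub: (-x) + 9 = 7.
Step 3. [(-x) + 9 = 7] 9 comes off first (subtract 9), so sub: -x = -2.
Step 4. [-x = -2] flip signs both sides ⇒ neg: x = 2.

Answer: x ∈ {2}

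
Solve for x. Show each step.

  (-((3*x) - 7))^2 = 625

Step 1. [(-((3*x) - 7))^2 = 625] 625 ≥ 0, LHS is (·)² — take ±√. So sqrt: -((3*x) - 7) = 25 or -25.
Step 2. [-((3*x) - 7) = 25 or -25] flip signs both sides. So neg: (3*x) - 7 = -25 or 25.
Step 3. [(3*x) - 7 = -25 or 25] peel the -7: add 7 from each side. So sub: 3*x = -18 or 32.
Step 4. [3*x = -18 or 32] divide by the outer 3 ⇒ div: x = -6 or 32/3.

Answer: x ∈ {-6, 32/3}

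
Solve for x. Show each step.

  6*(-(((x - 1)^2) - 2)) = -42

Step 1. [6*(-(((x - 1)^2) - 2)) = -42] 6·(inner) — divide through by 6, so div: -(((x - 1)^2) - 2) = -7.
Step 2. [-(((x - 1)^2) - 2) = -7] flip signs both sides, so neg: ((x - 1)^2) - 2 = 7.
Step 3. [((x - 1)^2) - 2 = 7] 2 comes off first (add 2). So sub: (x - 1)^2 = 9.
Step 4. [(x - 1)^2 = 9] 9 ≥ 0, LHS is (·)² — take ±√, so sqrt: x - 1 = 3 or -3.
Step 5. [x - 1 = 3 or -3] add 1: x sits inside (… - 1), so sub: x = 4 or -2.

Answer: x ∈ {-2, 4}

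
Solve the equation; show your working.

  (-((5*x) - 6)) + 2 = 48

Step 1. [(-((5*x) - 6)) + 2 = 48] subtract 2: x sits inside (… + 2). So sub: -((5*x) - 6) = 46.
Step 2. [-((5*x) - 6) = 46] LHS negated; negate both sides, so neg: (5*x) - 6 = -46.
Step 3. [(5*x) - 6 = -46] -6 is outermost — add 6 both sides ⇒ sub: 5*x = -40.
Step 4. [5*x = -40] leading coefficient 5: divide by 5, so div: x = -8.

Answer: x ∈ {-8}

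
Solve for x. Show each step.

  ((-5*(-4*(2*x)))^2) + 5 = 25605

Step 1. [((-5*(-4*(2*x)))^2) + 5 = 25605] 5 comes off first (subtract 5), so sub: (-5*(-4*(2*x)))^2 = 25600.
Step 2. [(-5*(-4*(2*x)))^2 = 25600] 25600 ≥ 0, LHS is (·)² — take ±√, so sqrt: -5*(-4*(2*x)) = 160 or -160.
Step 3. [-5*(-4*(2*x)) = 160 or -160] -5·(inner) — divide through by -5, so div: -4*(2*x) = -32 or 32.
Step 4. [-4*(2*x) = -32 or 32] LHS = -4·(…); ÷-4 both sides ⇒ div: 2*x = 8 or -8.
Step 5. [2*x = 8 or -8] divide by the outer 2, so div: x = 4 or -4.

Answer: x ∈ {-4, 4}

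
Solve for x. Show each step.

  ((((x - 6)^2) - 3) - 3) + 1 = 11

Step 1. [((((x - 6)^2) - 3) - 3) + 1 = 11] peel the +1: subtract 1 from each side, so sub: (((x - 6)^2) - 3) - 3 = 10.
Step 2. [(((x - 6)^2) - 3) - 3 = 10] 3 comes off first (add 3) ⇒ sub: ((x - 6)^2) - 3 = 13.
Step 3. [((x - 6)^2) - 3 = 13] peel the -3: add 3 from each side. So sub: (x - 6)^2 = 16.
Step 4. [(x - 6)^2 = 16] LHS squared, RHS 16 ≥ 0: apply √ (±) ⇒ sqrt: x - 6 = 4 or -4.
Step 5. [x - 6 = 4 or -4] the outer -6 inverts by adding 6 ⇒ sub: x = 10 or 2.

Answer: x ∈ {2, 10}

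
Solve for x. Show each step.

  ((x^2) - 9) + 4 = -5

Step 1. [((x^2) - 9) + 4 = -5] the outer +4 inverts by subtracting 4, so sub: (x^2) - 9 = -9.
Step 2. [(x^2) - 9 = -9] 9 comes off first (add 9), so sub: x^2 = 0.
Step 3. [x^2 = 0] LHS squared, RHS 0 ≥ 0: apply √ (±) ⇒ sqrt: x = 0.

Answer: x ∈ {0}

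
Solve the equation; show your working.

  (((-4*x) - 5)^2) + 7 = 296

Step 1. [(((-4*x) - 5)^2) + 7 = 296] 7 comes off first (subtract 7) ⇒ sub: ((-4*x) - 5)^2 = 289.
Step 2. [((-4*x) - 5)^2 = 289] LHS squared, RHS 289 ≥ 0: apply √ (±) ⇒ sqrt: (-4*x) - 5 = 17 or -17.
Step 3. [(-4*x) - 5 = 17 or -17] -5 is outermost — add 5 both sides, so sub: -4*x = 22 or -12.
Step 4. [-4*x = 22 or -12] -4·(inner) — divide through by -4, so div: x = -11/2 or 3.

Answer: x ∈ {-11/2, 3}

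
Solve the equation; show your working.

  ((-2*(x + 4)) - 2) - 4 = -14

Step 1. [((-2*(x + 4)) - 2) - 4 = -14] -4 is outermost — add 4 both sides. So sub: (-2*(x + 4)) - 2 = -10.
Step 2. [(-2*(x + 4)) - 2 = -10] peel the -2: add 2 from each side, so sub: -2*(x + 4) = -8.
Step 3. [-2*(x + 4) = -8] -2 out front; divide by -2. So div: x + 4 = 4.
Step 4. [x + 4 = 4] 4 comes off first (subtract 4). So sub: x = 0.

Answer: x ∈ {0}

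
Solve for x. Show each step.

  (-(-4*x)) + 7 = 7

Step 1. [(-(-4*x)) + 7 = 7] +7 is outermost — subtract 7 both sides ⇒ sub: -(-4*x) = 0.
Step 2. [-(-4*x) = 0] LHS negated; negate both sides, so neg: -4*x = 0.
Step 3. [-4*x = 0] -4 out front; divide by -4. So div: x = 0.

Answer: x ∈ {0}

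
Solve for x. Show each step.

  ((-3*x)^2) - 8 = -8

Step 1. [((-3*x)^2) - 8 = -8] the outer -8 inverts by adding 8. So sub: (-3*x)^2 = 0.
Step 2. [(-3*x)^2 = 0] 0 ≥ 0, LHS is (·)² — take ±√. So sqrt: -3*x = 0.
Step 3. [-3*x = 0] divide by the outer -3 ⇒ div: x = 0.

Answer: x ∈ {0}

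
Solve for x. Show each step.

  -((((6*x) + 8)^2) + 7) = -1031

Step 1. [-((((6*x) + 8)^2) + 7) = -1031] flip signs both sides, so neg: (((6*x) + 8)^2) + 7 = 1031.
Step 2. [(((6*x) + 8)^2) + 7 = 1031] +7 is outermost — subtract 7 both sides. So sub: ((6*x) + 8)^2 = 1024.
Step 3. [((6*x) + 8)^2 = 1024] LHS squared, RHS 1024 ≥ 0: apply √ (±) ⇒ sqrt: (6*x) + 8 = 32 or -32.
Step 4. [(6*x) + 8 = 32 or -32] 8 comes off first (subtract 8) ⇒ sub: 6*x = 24 or -40.
Step 5. [6*x = 24 or -40] leading coefficient 6: divide by 6. So div: x = 4 or -20/3.

Answer: x ∈ {-20/3, 4}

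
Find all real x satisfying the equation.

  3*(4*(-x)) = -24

Step 1. [3*(4*(-x)) = -24] divide by the outer 3, so div: 4*(-x) = -8.
Step 2. [4*(-x) = -8] LHS = 4·(…); ÷4 both sides, so div: -x = -2.
Step 3. [-x = -2] flip signs both sides, so neg: x = 2.

Answer: x ∈ {2}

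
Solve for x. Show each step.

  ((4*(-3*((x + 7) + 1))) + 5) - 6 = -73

Step 1. [((4*(-3*((x + 7) + 1))) + 5) - 6 = -73] peel the -6: add 6 from each side, so sub: (4*(-3*((x + 7) + 1))) + 5 = -67.
Step 2. [(4*(-3*((x + 7) + 1))) + 5 = -67] peel the +5: subtract 5 from each side, so sub: 4*(-3*((x + 7) + 1)) = -72.
Step 3. [4*(-3*((x + 7) + 1)) = -72] leading coefficient 4: divide by 4. So div: -3*((x + 7) + 1) = -18.
Step 4. [-3*((x + 7) + 1) = -18] LHS = -3·(…); ÷-3 both sides. So div: (x + 7) + 1 = 6.
Step 5. [(x + 7) + 1 = 6] 1 comes off first (subtract 1) ⇒ sub: x + 7 = 5.
Step 6. [x + 7 = 5] peel the +7: subtract 7 from each side, so sub: x = -2.

Answer: x ∈ {-2}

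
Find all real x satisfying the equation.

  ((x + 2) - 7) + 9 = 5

Step 1. [((x + 2) - 7) + 9 = 5] +9 is outermost — subtract 9 both sides ⇒ sub: (x + 2) - 7 = -4.
Step 2. [(x + 2) - 7 = -4] add 7: x sits inside (… - 7), so sub: x + 2 = 3.
Step 3. [x + 2 = 3] the outer +2 inverts by subtracting 2 ⇒ sub: x = 1.

Answer: x ∈ {1}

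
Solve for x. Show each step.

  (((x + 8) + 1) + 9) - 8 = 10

Step 1. [(((x + 8) + 1) + 9) - 8 = 10] -8 is outermost — add 8 both sides, so sub: ((x + 8) + 1) + 9 = 18.
Step 2. [((x + 8) + 1) + 9 = 18] the outer +9 inverts by subtracting 9 ⇒ sub: (x + 8) + 1 = 9.
Step 3. [(x + 8) + 1 = 9] peel the +1: subtract 1 from each side, so sub: x + 8 = 8.
Step 4. [x + 8 = 8] the outer +8 inverts by subtracting 8 ⇒ sub: x = 0.

Answer: x ∈ {0}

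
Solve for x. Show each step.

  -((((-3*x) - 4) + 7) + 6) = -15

Step 1. [-((((-3*x) - 4) + 7) + 6) = -15] leading − — multiply by −1 ⇒ neg: (((-3*x) - 4) + 7) + 6 = 15.
Step 2. [(((-3*x) - 4) + 7) + 6 = 15] 6 comes off first (subtract 6) ⇒ sub: ((-3*x) - 4) + 7 = 9.
Step 3. [((-3*x) - 4) + 7 = 9] the outer +7 inverts by subtracting 7. So sub: (-3*x) - 4 = 2.
Step 4. [(-3*x) - 4 = 2] add 4: x sits inside (… - 4). So sub: -3*x = 6.
Step 5. [-3*x = 6] divide by the outer -3. So div: x = -2.

Answer: x ∈ {-2}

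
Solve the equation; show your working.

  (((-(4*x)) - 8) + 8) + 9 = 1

Step 1. [(((-(4*x)) - 8) + 8) + 9 = 1] +9 is outermost — subtract 9 both sides. So sub: ((-(4*x)) - 8) + 8 = -8.
Step 2. [((-(4*x)) - 8) + 8 = -8] peel the +8: subtract 8 from each side, so sub: (-(4*x)) - 8 = -16.
Step 3. [(-(4*x)) - 8 = -16] -8 is outermost — add 8 both sides, so sub: -(4*x) = -8.
Step 4. [-(4*x) = -8] LHS negated; negate both sides ⇒ neg: 4*x = 8.
Step 5. [4*x = 8] leading coefficient 4: divide by 4, so div: x = 2.

Answer: x ∈ {2}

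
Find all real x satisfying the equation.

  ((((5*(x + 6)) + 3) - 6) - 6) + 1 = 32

Step 1. [((((5*(x + 6)) + 3) - 6) - 6) + 1 = 32] +1 is outermost — subtract 1 both sides. So sub: (((5*(x + 6)) + 3) - 6) - 6 = 31.
Step 2. [(((5*(x + 6)) + 3) - 6) - 6 = 31] add 6: x sits inside (… - 6) ⇒ sub: ((5*(x + 6)) + 3) - 6 = 37.
Step 3. [((5*(x + 6)) + 3) - 6 = 37] add 6: x sits inside (… - 6), so sub: (5*(x + 6)) + 3 = 43.
Step 4. [(5*(x + 6)) + 3 = 43] the outer +3 inverts by subtracting 3, so sub: 5*(x + 6) = 40.
Step 5. [5*(x + 6) = 40] 5 out front; divide by 5. So div: x + 6 = 8.
Step 6. [x + 6 = 8] subtract 6: x sits inside (… + 6), so sub: x = 2.

Answer: x ∈ {2}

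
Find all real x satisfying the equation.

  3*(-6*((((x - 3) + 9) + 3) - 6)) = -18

Step 1. [3*(-6*((((x - 3) + 9) + 3) - 6)) = -18] LHS = 3·(…); ÷3 both sides. So div: -6*((((x - 3) + 9) + 3) - 6) = -6.
Step 2. [-6*((((x - 3) + 9) + 3) - 6) = -6] divide by the outer -6. So div: (((x - 3) + 9) + 3) - 6 = 1.
Step 3. [(((x - 3) + 9) + 3) - 6 = 1] 6 comes off first (add 6). So sub: ((x - 3) + 9) + 3 = 7.
Step 4. [((x - 3) + 9) + 3 = 7] subtract 3: x sits inside (… + 3). So sub: (x - 3) + 9 = 4.
Step 5. [(x - 3) + 9 = 4] subtract 9: x sits inside (… + 9). So sub: x - 3 = -5.
Step 6. [x - 3 = -5] -3 is outermost — add 3 both sides, so sub: x = -2.

Answer: x ∈ {-2}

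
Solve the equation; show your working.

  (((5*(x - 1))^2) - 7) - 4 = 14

Step 1. [(((5*(x - 1))^2) - 7) - 4 = 14] -4 is outermost — add 4 both sides, so sub: ((5*(x - 1))^2) - 7 = 18.
Step 2. [((5*(x - 1))^2) - 7 = 18] -7 is outermost — add 7 both sides ⇒ sub: (5*(x - 1))^2 = 25.
Step 3. [(5*(x - 1))^2 = 25] LHS squared, RHS 25 ≥ 0: apply √ (±). So sqrt: 5*(x - 1) = 5 or -5.
Step 4. [5*(x - 1) = 5 or -5] leading coefficient 5: divide by 5, so div: x - 1 = 1 or -1.
Step 5. [x - 1 = 1 or -1] 1 comes off first (add 1). So sub: x = 2 or 0.

Answer: x ∈ {0, 2}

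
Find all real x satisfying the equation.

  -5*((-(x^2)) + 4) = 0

Step 1. [-5*((-(x^2)) + 4) = 0] LHS = -5·(…); ÷-5 both sides. So div: (-(x^2)) + 4 = 0.
Step 2. [(-(x^2)) + 4 = 0] the outer +4 inverts by subtracting 4, so sub: -(x^2) = -4.
Step 3. [-(x^2) = -4] LHS negated; negate both sides. So neg: x^2 = 4.
Step 4. [x^2 = 4] √ both sides: 4 ≥ 0 gives two branches, so sqrt: x = 2 or -2.

Answer: x ∈ {-2, 2}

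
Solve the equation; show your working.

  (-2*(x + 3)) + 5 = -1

Step 1. [(-2*(x + 3)) + 5 = -1] peel the +5: subtract 5 from each side. So sub: -2*(x + 3) = -6.
Step 2. [-2*(x + 3) = -6] -2 out front; divide by -2, so div: x + 3 = 3.
Step 3. [x + 3 = 3] subtract 3: x sits inside (… + 3). So sub: x = 0.

Answer: x ∈ {0}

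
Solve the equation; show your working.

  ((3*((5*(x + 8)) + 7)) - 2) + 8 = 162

Step 1. [((3*((5*(x + 8)) + 7)) - 2) + 8 = 162] subtract 8: x sits inside (… + 8). So sub: (3*((5*(x + 8)) + 7)) - 2 = 154.
Step 2. [(3*((5*(x + 8)) + 7)) - 2 = 154] -2 is outermost — add 2 both sides ⇒ sub: 3*((5*(x + 8)) + 7) = 156.
Step 3. [3*((5*(x + 8)) + 7) = 156] LHS = 3·(…); ÷3 both sides ⇒ div: (5*(x + 8)) + 7 = 52.
Step 4. [(5*(x + 8)) + 7 = 52] the outer +7 inverts by subtracting 7, so sub: 5*(x + 8) = 45.
Step 5. [5*(x + 8) = 45] 5·(inner) — divide through by 5. So div: x + 8 = 9.
Step 6. [x + 8 = 9] peel the +8: subtract 8 from each side, so sub: x = 1.

Answer: x ∈ {1}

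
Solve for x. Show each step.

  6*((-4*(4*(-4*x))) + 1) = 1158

Step 1. [6*((-4*(4*(-4*x))) + 1) = 1158] divide by the outer 6 ⇒ div: (-4*(4*(-4*x))) + 1 = 193.
Step 2. [(-4*(4*(-4*x))) + 1 = 193] subtract 1: x sits inside (… + 1) ⇒ sub: -4*(4*(-4*x)) = 192.
Step 3. [-4*(4*(-4*x)) = 192] -4 out front; divide by -4, so div: 4*(-4*x) = -48.
Step 4. [4*(-4*x) = -48] leading coefficient 4: divide by 4 ⇒ div: -4*x = -12.
Step 5. [-4*x = -12] leading coefficient -4: divide by -4 ⇒ div: x = 3.

Answer: x ∈ {3}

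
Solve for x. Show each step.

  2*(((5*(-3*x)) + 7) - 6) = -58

Step 1. [2*(((5*(-3*x)) + 7) - 6) = -58] 2·(inner) — divide through by 2 ⇒ div: ((5*(-3*x)) + 7) - 6 = -29.
Step 2. [((5*(-3*x)) + 7) - 6 = -29] peel the -6: add 6 from each side ⇒ sub: (5*(-3*x)) + 7 = -23.
Step 3. [(5*(-3*x)) + 7 = -23] +7 is outermost — subtract 7 both sides, so sub: 5*(-3*x) = -30.
Step 4. [5*(-3*x) = -30] LHS = 5·(…); ÷5 both sides, so div: -3*x = -6.
Step 5. [-3*x = -6] -3·(inner) — divide through by -3 ⇒ div: x = 2.

Answer: x ∈ {2}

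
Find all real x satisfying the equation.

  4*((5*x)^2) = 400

Step 1. [4*((5*x)^2) = 400] LHS = 4·(…); ÷4 both sides. So div: (5*x)^2 = 100.
Step 2. [(5*x)^2 = 100] 100 ≥ 0, LHS is (·)² — take ±√ ⇒ sqrt: 5*x = 10 or -10.
Step 3. [5*x = 10 or -10] LHS = 5·(…); ÷5 both sides. So div: x = 2 or -2.

Answer: x ∈ {-2, 2}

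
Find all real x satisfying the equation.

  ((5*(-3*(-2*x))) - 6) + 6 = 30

Step 1. [((5*(-3*(-2*x))) - 6) + 6 = 30] +6 is outermost — subtract 6 both sides. So sub: (5*(-3*(-2*x))) - 6 = 24.
Step 2. [(5*(-3*(-2*x))) - 6 = 24] 6 comes off first (add 6), so sub: 5*(-3*(-2*x)) = 30.
Step 3. [5*(-3*(-2*x)) = 30] divide by the outer 5. So div: -3*(-2*x) = 6.
Step 4. [-3*(-2*x) = 6] leading coefficient -3: divide by -3, so div: -2*x = -2.
Step 5. [-2*x = -2] divide by the outer -2. So div: x = 1.

Answer: x ∈ {1}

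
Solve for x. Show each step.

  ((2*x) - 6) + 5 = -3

Step 1. [((2*x) - 6) + 5 = -3] +5 is outermost — subtract 5 both sides ⇒ sub: (2*x) - 6 = -8.
Step 2. [(2*x) - 6 = -8] add 6: x sits inside (… - 6) ⇒ sub: 2*x = -2.
Step 3. [2*x = -2] LHS = 2·(…); ÷2 both sides ⇒ div: x = -1.

Answer: x ∈ {-1}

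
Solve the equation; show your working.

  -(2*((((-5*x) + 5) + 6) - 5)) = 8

Step 1. [-(2*((((-5*x) + 5) + 6) - 5)) = 8] leading − — multiply by −1, so neg: 2*((((-5*x) + 5) + 6) - 5) = -8.
Step 2. [2*((((-5*x) + 5) + 6) - 5) = -8] divide by the outer 2. So div: (((-5*x) + 5) + 6) - 5 = -4.
Step 3. [(((-5*x) + 5) + 6) - 5 = -4] the outer -5 inverts by adding 5 ⇒ sub: ((-5*x) + 5) + 6 = 1.
Step 4. [((-5*x) + 5) + 6 = 1] peel the +6: subtract 6 from each side ⇒ sub: (-5*x) + 5 = -5.
Step 5. [(-5*x) + 5 = -5] the outer +5 inverts by subtracting 5. So sub: -5*x = -10.
Step 6. [-5*x = -10] -5 out front; divide by -5 ⇒ div: x = 2.

Answer: x ∈ {2}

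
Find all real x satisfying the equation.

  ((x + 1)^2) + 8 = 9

Step 1. [((x + 1)^2) + 8 = 9] +8 is outermost — subtract 8 both sides ⇒ sub: (x + 1)^2 = 1.
Step 2. [(x + 1)^2 = 1] 1 ≥ 0, LHS is (·)² — take ±√, so sqrt: x + 1 = 1 or -1.
Step 3. [x + 1 = 1 or -1] subtract 1: x sits inside (… + 1), so sub: x = 0 or -2.

Answer: x ∈ {-2, 0}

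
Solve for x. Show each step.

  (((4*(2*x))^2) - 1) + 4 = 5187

Step 1. [(((4*(2*x))^2) - 1) + 4 = 5187] peel the +4: subtract 4 from each side, so sub: ((4*(2*x))^2) - 1 = 5183.
Step 2. [((4*(2*x))^2) - 1 = 5183] add 1: x sits inside (… - 1), so sub: (4*(2*x))^2 = 5184.
Step 3. [(4*(2*x))^2 = 5184] LHS squared, RHS 5184 ≥ 0: apply √ (±) ⇒ sqrt: 4*(2*x) = 72 or -72.
Step 4. [4*(2*x) = 72 or -72] 4 out front; divide by 4 ⇒ div: 2*x = 18 or -18.
Step 5. [2*x = 18 or -18] 2 out front; divide by 2 ⇒ div: x = 9 or -9.

Answer: x ∈ {-9, 9}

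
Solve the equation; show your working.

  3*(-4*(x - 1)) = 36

Step 1. [3*(-4*(x - 1)) = 36] 3·(inner) — divide through by 3, so div: -4*(x - 1) = 12.
Step 2. [-4*(x - 1) = 12] LHS = -4·(…); ÷-4 both sides ⇒ div: x - 1 = -3.
Step 3. [x - 1 = -3] -1 is outermost — add 1 both sides. So sub: x = -2.

Answer: x ∈ {-2}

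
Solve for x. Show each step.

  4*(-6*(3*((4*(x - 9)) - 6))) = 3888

Step 1. [4*(-6*(3*((4*(x - 9)) - 6))) = 3888] divide by the outer 4, so div: -6*(3*((4*(x - 9)) - 6)) = 972.
Step 2. [-6*(3*((4*(x - 9)) - 6)) = 972] divide by the outer -6 ⇒ div: 3*((4*(x - 9)) - 6) = -162.
Step 3. [3*((4*(x - 9)) - 6) = -162] LHS = 3·(…); ÷3 both sides, so div: (4*(x - 9)) - 6 = -54.
Step 4. [(4*(x - 9)) - 6 = -54] add 6: x sits inside (… - 6) ⇒ sub: 4*(x - 9) = -48.
Step 5. [4*(x - 9) = -48] LHS = 4·(…); ÷4 both sides, so div: x - 9 = -12.
Step 6. [x - 9 = -12] peel the -9: add 9 from each side, so sub: x = -3.

Answer: x ∈ {-3}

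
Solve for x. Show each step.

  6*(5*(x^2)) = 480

Step 1. [6*(5*(x^2)) = 480] 6 out front; divide by 6. So div: 5*(x^2) = 80.
Step 2. [5*(x^2) = 80] leading coefficient 5: divide by 5 ⇒ div: x^2 = 16.
Step 3. [x^2 = 16] √ both sides: 16 ≥ 0 gives two branches. So sqrt: x = 4 or -4.

Answer: x ∈ {-4, 4}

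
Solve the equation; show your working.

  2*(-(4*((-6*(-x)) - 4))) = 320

Step 1. [2*(-(4*((-6*(-x)) - 4))) = 320] 2·(inner) — divide through by 2, so div: -(4*((-6*(-x)) - 4)) = 160.
Step 2. [-(4*((-6*(-x)) - 4)) = 160] LHS negated; negate both sides ⇒ neg: 4*((-6*(-x)) - 4) = -160.
Step 3. [4*((-6*(-x)) - 4) = -160] LHS = 4·(…); ÷4 both sides ⇒ div: (-6*(-x)) - 4 = -40.
Step 4. [(-6*(-x)) - 4 = -40] -4 is outermost — add 4 both sides ⇒ sub: -6*(-x) = -36.
Step 5. [-6*(-x) = -36] -6 out front; divide by -6. So div: -x = 6.
Step 6. [-x = 6] LHS negated; negate both sides ⇒ neg: x = -6.

Answer: x ∈ {-6}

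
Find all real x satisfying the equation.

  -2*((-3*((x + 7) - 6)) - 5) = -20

Step 1. [-2*((-3*((x + 7) - 6)) - 5) = -20] -2 out front; divide by -2 ⇒ div: (-3*((x + 7) - 6)) - 5 = 10.
Step 2. [(-3*((x + 7) - 6)) - 5 = 10] peel the -5: add 5 from each side, so sub: -3*((x + 7) - 6) = 15.
Step 3. [-3*((x + 7) - 6) = 15] -3·(inner) — divide through by -3, so div: (x + 7) - 6 = -5.
Step 4. [(x + 7) - 6 = -5] add 6: x sits inside (… - 6), so sub: x + 7 = 1.
Step 5. [x + 7 = 1] 7 comes off first (subtract 7) ⇒ sub: x = -6.

Answer: x ∈ {-6}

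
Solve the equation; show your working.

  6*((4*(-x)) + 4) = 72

Step 1. [6*((4*(-x)) + 4) = 72] divide by the outer 6. So div: (4*(-x)) + 4 = 12.
Step 2. [(4*(-x)) + 4 = 12] 4 comes off first (subtract 4). So sub: 4*(-x) = 8.
Step 3. [4*(-x) = 8] divide by the outer 4. So div: -x = 2.
Step 4. [-x = 2] LHS negated; negate both sides. So neg: x = -2.

Answer: x ∈ {-2}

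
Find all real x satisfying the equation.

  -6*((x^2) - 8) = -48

Step 1. [-6*((x^2) - 8) = -48] -6·(inner) — divide through by -6, so div: (x^2) - 8 = 8.
Step 2. [(x^2) - 8 = 8] -8 is outermost — add 8 both sides ⇒ sub: x^2 = 16.
Step 3. [x^2 = 16] √ both sides: 16 ≥ 0 gives two branches. So sqrt: x = 4 or -4.

Answer: x ∈ {-4, 4}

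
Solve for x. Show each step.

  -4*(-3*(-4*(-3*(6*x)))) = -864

Step 1. [-4*(-3*(-4*(-3*(6*x)))) = -864] -4·(inner) — divide through by -4. So div: -3*(-4*(-3*(6*x))) = 216.
Step 2. [-3*(-4*(-3*(6*x))) = 216] -3·(inner) — divide through by -3. So div: -4*(-3*(6*x)) = -72.
Step 3. [-4*(-3*(6*x)) = -72] -4·(inner) — divide through by -4. So div: -3*(6*x) = 18.
Step 4. [-3*(6*x) = 18] -3·(inner) — divide through by -3 ⇒ div: 6*x = -6.
Step 5. [6*x = -6] 6 out front; divide by 6. So div: x = -1.

Answer: x ∈ {-1}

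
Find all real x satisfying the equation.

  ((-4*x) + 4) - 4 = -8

Step 1. [((-4*x) + 4) - 4 = -8] peel the -4: add 4 from each side ⇒ sub: (-4*x) + 4 = -4.
Step 2. [(-4*x) + 4 = -4] common factor -4 (LHS and -4) — divide through. So factor: x - 1 = 1.
Step 3. [x - 1 = 1] 1 comes off first (add 1) ⇒ sub: x = 2.

Answer: x ∈ {2}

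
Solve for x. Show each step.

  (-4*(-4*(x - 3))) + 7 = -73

Step 1. [(-4*(-4*(x - 3))) + 7 = -73] the outer +7 inverts by subtracting 7, so sub: -4*(-4*(x - 3)) = -80.
Step 2. [-4*(-4*(x - 3)) = -80] leading coefficient -4: divide by -4, so div: -4*(x - 3) = 20.
Step 3. [-4*(x - 3) = 20] leading coefficient -4: divide by -4, so div: x - 3 = -5.
Step 4. [x - 3 = -5] -3 is outermost — add 3 both sides, so sub: x = -2.

Answer: x ∈ {-2}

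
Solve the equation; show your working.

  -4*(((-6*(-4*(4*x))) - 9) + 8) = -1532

Step 1. [-4*(((-6*(-4*(4*x))) - 9) + 8) = -1532] LHS = -4·(…); ÷-4 both sides ⇒ div: ((-6*(-4*(4*x))) - 9) + 8 = 383.
Step 2. [((-6*(-4*(4*x))) - 9) + 8 = 383] the outer +8 inverts by subtracting 8. So sub: (-6*(-4*(4*x))) - 9 = 375.
Step 3. [(-6*(-4*(4*x))) - 9 = 375] 9 comes off first (add 9). So sub: -6*(-4*(4*x)) = 384.
Step 4. [-6*(-4*(4*x)) = 384] LHS = -6·(…); ÷-6 both sides. So div: -4*(4*x) = -64.
Step 5. [-4*(4*x) = -64] leading coefficient -4: divide by -4, so div: 4*x = 16.
Step 6. [4*x = 16] LHS = 4·(…); ÷4 both sides, so div: x = 4.

Answer: x ∈ {4}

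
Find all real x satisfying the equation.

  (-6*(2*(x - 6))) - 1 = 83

Step 1. [(-6*(2*(x - 6))) - 1 = 83] -1 is outermost — add 1 both sides. So sub: -6*(2*(x - 6)) = 84.
Step 2. [-6*(2*(x - 6)) = 84] -6·(inner) — divide through by -6 ⇒ div: 2*(x - 6) = -14.
Step 3. [2*(x - 6) = -14] LHS = 2·(…); ÷2 both sides, so div: x - 6 = -7.
Step 4. [x - 6 = -7] peel the -6: add 6 from each side. So sub: x = -1.

Answer: x ∈ {-1}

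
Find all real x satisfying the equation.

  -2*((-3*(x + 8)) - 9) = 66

Step 1. [-2*((-3*(x + 8)) - 9) = 66] -2 out front; divide by -2. So div: (-3*(x + 8)) - 9 = -33.
Step 2. [(-3*(x + 8)) - 9 = -33] common factor -3 (LHS and -33) — divide through. So factor: (x + 8) + 3 = 11.
Step 3. [(x + 8) + 3 = 11] subtract 3: x sits inside (… + 3). So sub: x + 8 = 8.
Step 4. [x + 8 = 8] the outer +8 inverts by subtracting 8 ⇒ sub: x = 0.

Answer: x ∈ {0}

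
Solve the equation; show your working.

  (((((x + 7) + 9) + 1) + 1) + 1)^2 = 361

Step 1. [(((((x + 7) + 9) + 1) + 1) + 1)^2 = 361] 361 ≥ 0, LHS is (·)² — take ±√. So sqrt: ((((x + 7) + 9) + 1) + 1) + 1 = 19 or -19.
Step 2. [((((x + 7) + 9) + 1) + 1) + 1 = 19 or -19] subtract 1: x sits inside (… + 1), so sub: (((x + 7) + 9) + 1) + 1 = 18 or -20.
Step 3. [(((x + 7) + 9) + 1) + 1 = 18 or -20] peel the +1: subtract 1 from each side ⇒ sub: ((x + 7) + 9) + 1 = 17 or -21.
Step 4. [((x + 7) + 9) + 1 = 17 or -21] 1 comes off first (subtract 1). So sub: (x + 7) + 9 = 16 or -22.
Step 5. [(x + 7) + 9 = 16 or -22] 9 comes off first (subtract 9), so sub: x + 7 = 7 or -31.
Step 6. [x + 7 = 7 or -31] subtract 7: x sits inside (… + 7), so sub: x = 0 or -38.

Answer: x ∈ {-38, 0}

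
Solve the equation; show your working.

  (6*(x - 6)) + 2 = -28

Step 1. [(6*(x - 6)) + 2 = -28] 2 comes off first (subtract 2). So sub: 6*(x - 6) = -30.
Step 2. [6*(x - 6) = -30] 6 out front; divide by 6, so div: x - 6 = -5.
Step 3. [x - 6 = -5] peel the -6: add 6 from each side, so sub: x = 1.

Answer: x ∈ {1}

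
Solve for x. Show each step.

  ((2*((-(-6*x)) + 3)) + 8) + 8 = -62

Step 1. [((2*((-(-6*x)) + 3)) + 8) + 8 = -62] peel the +8: subtract 8 from each side. So sub: (2*((-(-6*x)) + 3)) + 8 = -70.
Step 2. [(2*((-(-6*x)) + 3)) + 8 = -70] peel the +8: subtract 8 from each side ⇒ sub: 2*((-(-6*x)) + 3) = -78.
Step 3. [2*((-(-6*x)) + 3) = -78] divide by the outer 2, so div: (-(-6*x)) + 3 = -39.
Step 4. [(-(-6*x)) + 3 = -39] the outer +3 inverts by subtracting 3. So sub: -(-6*x) = -42.
Step 5. [-(-6*x) = -42] flip signs both sides ⇒ neg: -6*x = 42.
Step 6. [-6*x = 42] -6 out front; divide by -6 ⇒ div: x = -7.

Answer: x ∈ {-7}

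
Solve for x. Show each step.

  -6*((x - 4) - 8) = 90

Step 1. [-6*((x - 4) - 8) = 90] leading coefficient -6: divide by -6 ⇒ div: (x - 4) - 8 = -15.
Step 2. [(x - 4) - 8 = -15] add 8: x sits inside (… - 8), so sub: x - 4 = -7.
Step 3. [x - 4 = -7] add 4: x sits inside (… - 4). So sub: x = -3.

Answer: x ∈ {-3}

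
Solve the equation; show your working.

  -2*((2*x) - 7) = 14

Step 1. [-2*((2*x) - 7) = 14] divide by the outer -2, so div: (2*x) - 7 = -7.
Step 2. [(2*x) - 7 = -7] peel the -7: add 7 from each side. So sub: 2*x = 0.
Step 3. [2*x = 0] LHS = 2·(…); ÷2 both sides. So div: x = 0.

Answer: x ∈ {0}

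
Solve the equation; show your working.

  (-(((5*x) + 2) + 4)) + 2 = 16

Step 1. [(-(((5*x) + 2) + 4)) + 2 = 16] the outer +2 inverts by subtracting 2, so sub: -(((5*x) + 2) + 4) = 14.
Step 2. [-(((5*x) + 2) + 4) = 14] flip signs both sides, so neg: ((5*x) + 2) + 4 = -14.
Step 3. [((5*x) + 2) + 4 = -14] subtract 4: x sits inside (… + 4). So sub: (5*x) + 2 = -18.
Step 4. [(5*x) + 2 = -18] the outer +2 inverts by subtracting 2 ⇒ sub: 5*x = -20.
Step 5. [5*x = -20] divide by the outer 5. So div: x = -4.

Answer: x ∈ {-4}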